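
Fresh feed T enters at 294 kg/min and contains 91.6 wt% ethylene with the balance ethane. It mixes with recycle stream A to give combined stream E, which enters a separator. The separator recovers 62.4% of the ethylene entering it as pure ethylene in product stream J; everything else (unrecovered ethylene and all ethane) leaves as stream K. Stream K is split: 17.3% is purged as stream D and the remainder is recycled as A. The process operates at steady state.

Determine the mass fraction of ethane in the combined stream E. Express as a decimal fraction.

ethane enters only via T and leaves only via the purge: 294×0.084 = 0.173×(ethane in K), and the separator passes all ethane, so ethane in E = ethane in K = 142.75 kg/min.
ethylene in E: m_A = 294×0.916 + (1−0.173)·(1−0.624)·m_A, so m_A = 269.3/0.6890 = 390.83 kg/min.
E = 390.83 + 142.75 = 533.59 kg/min.
ethane fraction in E = 142.75/533.59 = 0.268.

0.268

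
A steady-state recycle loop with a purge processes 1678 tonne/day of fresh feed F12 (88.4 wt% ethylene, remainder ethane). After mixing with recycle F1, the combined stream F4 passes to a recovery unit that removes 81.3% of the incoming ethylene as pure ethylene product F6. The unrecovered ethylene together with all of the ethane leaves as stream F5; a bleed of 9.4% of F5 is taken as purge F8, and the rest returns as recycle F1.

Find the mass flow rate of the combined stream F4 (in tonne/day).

ethane enters only via F12 and leaves only via the purge: 1678×0.116 = 0.094×(ethane in F5), and the recovery unit passes all ethane, so ethane in F4 = ethane in F5 = 2070.7 tonne/day.
ethylene in F4: m_A = 1678×0.884 + (1−0.094)·(1−0.813)·m_A, so m_A = 1483.4/0.8306 = 1785.9 tonne/day.
F4 = 1785.9 + 2070.7 = 3856.7 tonne/day.

3857 tonne/day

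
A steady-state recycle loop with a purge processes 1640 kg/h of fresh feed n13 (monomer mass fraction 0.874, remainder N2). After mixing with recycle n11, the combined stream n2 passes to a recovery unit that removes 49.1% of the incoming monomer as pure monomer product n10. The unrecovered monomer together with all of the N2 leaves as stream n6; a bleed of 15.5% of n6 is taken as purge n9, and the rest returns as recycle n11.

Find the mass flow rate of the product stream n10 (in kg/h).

1235 kg/h

monomer in n2: m_A = 1640×0.874 + (1−0.155)·(1−0.491)·m_A, so m_A = 1433.4/0.5699 = 2515.1 kg/h.
Product n10 = 0.491×2515.1 = 1234.9 kg/h.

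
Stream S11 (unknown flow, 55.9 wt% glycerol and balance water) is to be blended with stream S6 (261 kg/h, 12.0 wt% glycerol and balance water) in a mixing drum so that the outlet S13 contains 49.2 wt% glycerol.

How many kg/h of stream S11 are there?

1449 kg/h

Let S11 be the unknown flow. Total out = 261 + S11.
glycerol balance: 31.32 + 0.559·S11 = 0.492·(261 + S11)
(0.559 − 0.492)·S11 = 0.492×261 − 31.32 = 97.092
S11 = 97.092 / 0.067 = 1449.1 kg/h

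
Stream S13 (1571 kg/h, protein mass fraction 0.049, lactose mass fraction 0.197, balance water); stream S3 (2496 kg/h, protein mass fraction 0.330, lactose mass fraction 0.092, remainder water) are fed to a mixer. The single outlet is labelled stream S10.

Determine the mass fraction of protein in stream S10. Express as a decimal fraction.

Total flow out = 1571 + 2496 = 4067 kg/h.
protein in = 1571×0.049 + 2496×0.330 = 900.66 kg/h.
protein mass fraction in S10 = 900.66/4067 = 0.221.

0.221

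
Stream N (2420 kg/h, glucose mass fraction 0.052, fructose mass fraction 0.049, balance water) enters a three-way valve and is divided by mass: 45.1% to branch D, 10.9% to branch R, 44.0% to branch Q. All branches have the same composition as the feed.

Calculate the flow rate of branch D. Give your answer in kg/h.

1091 kg/h

Branch D flow = 0.451×2420 = 1091.4 kg/h.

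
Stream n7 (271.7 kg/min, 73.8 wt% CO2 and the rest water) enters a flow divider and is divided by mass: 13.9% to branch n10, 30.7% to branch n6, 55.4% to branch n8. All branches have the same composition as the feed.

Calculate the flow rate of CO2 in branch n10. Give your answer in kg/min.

27.87 kg/min

Branch n10 total = 0.139×271.7 = 37.766 kg/min.
CO2 in n10 = 0.738×37.766 = 27.872 kg/min.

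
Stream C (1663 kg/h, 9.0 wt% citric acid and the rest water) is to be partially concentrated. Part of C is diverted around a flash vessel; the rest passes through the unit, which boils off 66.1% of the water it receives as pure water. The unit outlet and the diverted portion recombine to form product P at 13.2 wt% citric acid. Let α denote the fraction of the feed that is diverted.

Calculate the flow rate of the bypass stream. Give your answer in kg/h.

783.3 kg/h

All 1663×0.090 = 149.67 kg/h of citric acid reaches P, so P = 149.67/0.132 = 1133.9 kg/h and vapour = 529.14 kg/h.
The evaporator receives (1−α)·1663 of feed at 0.910 water and removes 0.661 of that water:
0.661×0.910×(1−α)×1663 = 529.14
(1−α) = 529.14/1000.3 = 0.5290;  α = 0.4710.
Bypass flow = 0.4710×1663 = 783.32 kg/h.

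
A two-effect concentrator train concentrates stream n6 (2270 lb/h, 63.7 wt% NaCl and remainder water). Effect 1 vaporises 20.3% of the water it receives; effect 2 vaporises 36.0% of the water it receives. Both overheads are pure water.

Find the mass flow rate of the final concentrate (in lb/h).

water in feed = 2270×0.363 = 824.01 lb/h.
After stage 1: water left = (1−0.203)×824.01 = 656.74; stream total = 2102.7 lb/h.
After stage 2: water left = (1−0.360)×656.74 = 420.31; final concentrate = 1866.3 lb/h.

1866 lb/h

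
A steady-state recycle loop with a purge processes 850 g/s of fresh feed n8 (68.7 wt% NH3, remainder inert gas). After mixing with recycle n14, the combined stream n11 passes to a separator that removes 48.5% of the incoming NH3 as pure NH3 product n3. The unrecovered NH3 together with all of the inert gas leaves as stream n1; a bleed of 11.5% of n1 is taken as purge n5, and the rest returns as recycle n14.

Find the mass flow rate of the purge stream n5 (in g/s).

inert gas enters only via n8 and leaves only via the purge: 850×0.313 = 0.115×(inert gas in n1), and the separator passes all inert gas, so inert gas in n11 = inert gas in n1 = 2313.5 g/s.
NH3 in n11: m_A = 850×0.687 + (1−0.115)·(1−0.485)·m_A, so m_A = 583.95/0.5442 = 1073 g/s.
n1 = (1−0.485)×1073 + 2313.5 = 2866.1 g/s.
Purge n5 = 0.115×2866.1 = 329.6 g/s.

329.6 g/s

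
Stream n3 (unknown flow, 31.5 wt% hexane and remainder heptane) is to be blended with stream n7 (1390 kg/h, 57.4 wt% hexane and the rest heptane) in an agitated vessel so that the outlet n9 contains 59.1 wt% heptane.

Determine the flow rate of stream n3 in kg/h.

Let n3 be the unknown flow. Total out = 1390 + n3.
heptane balance: 592.14 + 0.685·n3 = 0.591·(1390 + n3)
(0.685 − 0.591)·n3 = 0.591×1390 − 592.14 = 229.35
n3 = 229.35 / 0.094 = 2439.9 kg/h

2440 kg/h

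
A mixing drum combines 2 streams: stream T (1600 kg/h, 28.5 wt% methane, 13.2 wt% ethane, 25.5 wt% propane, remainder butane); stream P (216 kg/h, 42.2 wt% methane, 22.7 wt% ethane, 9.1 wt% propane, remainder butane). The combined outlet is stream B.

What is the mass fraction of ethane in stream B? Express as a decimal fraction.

Total flow out = 1600 + 216 = 1816 kg/h.
ethane in = 1600×0.132 + 216×0.227 = 260.23 kg/h.
ethane mass fraction in B = 260.23/1816 = 0.1433.

0.1433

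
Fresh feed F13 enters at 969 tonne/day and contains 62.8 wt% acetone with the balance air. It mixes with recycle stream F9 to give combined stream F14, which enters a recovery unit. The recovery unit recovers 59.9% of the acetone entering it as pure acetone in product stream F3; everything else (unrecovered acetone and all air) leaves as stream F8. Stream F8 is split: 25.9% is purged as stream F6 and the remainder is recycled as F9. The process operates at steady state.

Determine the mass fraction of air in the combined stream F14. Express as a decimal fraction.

air enters only via F13 and leaves only via the purge: 969×0.372 = 0.259×(air in F8), and the recovery unit passes all air, so air in F14 = air in F8 = 1391.8 tonne/day.
acetone in F14: m_A = 969×0.628 + (1−0.259)·(1−0.599)·m_A, so m_A = 608.53/0.7029 = 865.8 tonne/day.
F14 = 865.8 + 1391.8 = 2257.6 tonne/day.
air fraction in F14 = 1391.8/2257.6 = 0.616.

0.616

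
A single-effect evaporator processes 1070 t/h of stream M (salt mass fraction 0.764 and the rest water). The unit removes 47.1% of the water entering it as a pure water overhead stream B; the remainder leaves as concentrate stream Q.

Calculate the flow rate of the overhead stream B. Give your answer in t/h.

water entering = 1070×0.236 = 252.52 t/h; overhead removed = 0.471×252.52 = 118.94 t/h.

118.9 t/h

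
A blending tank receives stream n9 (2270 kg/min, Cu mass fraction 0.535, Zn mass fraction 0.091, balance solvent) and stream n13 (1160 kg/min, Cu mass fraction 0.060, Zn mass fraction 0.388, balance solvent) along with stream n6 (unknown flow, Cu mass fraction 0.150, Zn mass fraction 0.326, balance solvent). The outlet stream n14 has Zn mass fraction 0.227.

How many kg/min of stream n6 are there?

Let n6 be the unknown flow. Total out = 3430 + n6.
Zn balance: 656.65 + 0.326·n6 = 0.227·(3430 + n6)
(0.326 − 0.227)·n6 = 0.227×3430 − 656.65 = 121.96
n6 = 121.96 / 0.099 = 1231.9 kg/min

1232 kg/min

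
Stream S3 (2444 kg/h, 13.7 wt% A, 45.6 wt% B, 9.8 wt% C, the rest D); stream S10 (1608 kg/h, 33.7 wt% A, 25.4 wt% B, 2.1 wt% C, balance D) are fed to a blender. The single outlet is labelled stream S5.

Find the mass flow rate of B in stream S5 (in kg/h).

1523 kg/h

B out = B in = 2444×0.456 + 1608×0.254 = 1522.9 kg/h.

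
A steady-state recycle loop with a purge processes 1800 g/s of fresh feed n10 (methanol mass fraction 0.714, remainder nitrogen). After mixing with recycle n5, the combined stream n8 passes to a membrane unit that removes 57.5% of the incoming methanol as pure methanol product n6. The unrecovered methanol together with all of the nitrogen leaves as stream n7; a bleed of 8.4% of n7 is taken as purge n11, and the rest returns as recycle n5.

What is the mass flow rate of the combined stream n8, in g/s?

8233 g/s

nitrogen enters only via n10 and leaves only via the purge: 1800×0.286 = 0.084×(nitrogen in n7), and the membrane unit passes all nitrogen, so nitrogen in n8 = nitrogen in n7 = 6128.6 g/s.
methanol in n8: m_A = 1800×0.714 + (1−0.084)·(1−0.575)·m_A, so m_A = 1285.2/0.6107 = 2104.5 g/s.
n8 = 2104.5 + 6128.6 = 8233 g/s.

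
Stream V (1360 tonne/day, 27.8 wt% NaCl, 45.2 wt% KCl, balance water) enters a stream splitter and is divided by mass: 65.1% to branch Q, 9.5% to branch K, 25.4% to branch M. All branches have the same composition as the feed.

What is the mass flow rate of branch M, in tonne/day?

Branch M flow = 0.254×1360 = 345.44 tonne/day.

345.4 tonne/day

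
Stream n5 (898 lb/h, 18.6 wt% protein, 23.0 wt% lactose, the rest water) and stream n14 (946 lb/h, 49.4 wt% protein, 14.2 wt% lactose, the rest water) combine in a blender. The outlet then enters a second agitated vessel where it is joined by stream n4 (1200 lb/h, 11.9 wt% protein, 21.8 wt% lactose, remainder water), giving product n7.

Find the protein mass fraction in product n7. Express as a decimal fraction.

Overall, product flow = 3044 lb/h.
protein in = 898×0.186 + 946×0.494 + 1200×0.119 = 777.15 lb/h.
protein fraction in n7 = 0.255.

0.255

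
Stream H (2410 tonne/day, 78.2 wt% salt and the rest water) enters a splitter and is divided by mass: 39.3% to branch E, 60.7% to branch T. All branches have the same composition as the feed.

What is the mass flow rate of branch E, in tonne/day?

947.1 tonne/day

Branch E flow = 0.393×2410 = 947.13 tonne/day.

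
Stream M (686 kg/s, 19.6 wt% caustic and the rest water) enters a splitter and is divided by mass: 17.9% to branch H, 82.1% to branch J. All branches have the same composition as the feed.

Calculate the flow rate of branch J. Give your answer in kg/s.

Branch J flow = 0.821×686 = 563.21 kg/s.

563.2 kg/s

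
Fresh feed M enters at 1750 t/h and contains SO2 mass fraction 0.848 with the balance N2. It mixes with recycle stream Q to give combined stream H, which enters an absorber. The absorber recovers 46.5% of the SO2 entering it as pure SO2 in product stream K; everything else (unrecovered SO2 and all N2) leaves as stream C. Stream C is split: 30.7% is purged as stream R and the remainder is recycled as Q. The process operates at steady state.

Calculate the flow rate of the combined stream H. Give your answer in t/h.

3225 t/h

N2 enters only via M and leaves only via the purge: 1750×0.152 = 0.307×(N2 in C), and the absorber passes all N2, so N2 in H = N2 in C = 866.45 t/h.
SO2 in H: m_A = 1750×0.848 + (1−0.307)·(1−0.465)·m_A, so m_A = 1484/0.6292 = 2358.4 t/h.
H = 2358.4 + 866.45 = 3224.8 t/h.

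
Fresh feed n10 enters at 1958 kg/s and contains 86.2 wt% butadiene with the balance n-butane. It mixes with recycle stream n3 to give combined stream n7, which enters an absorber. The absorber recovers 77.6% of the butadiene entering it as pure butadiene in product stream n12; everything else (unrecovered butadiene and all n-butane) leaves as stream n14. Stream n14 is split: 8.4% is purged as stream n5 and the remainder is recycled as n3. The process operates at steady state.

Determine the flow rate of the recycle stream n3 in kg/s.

n-butane enters only via n10 and leaves only via the purge: 1958×0.138 = 0.084×(n-butane in n14), and the absorber passes all n-butane, so n-butane in n7 = n-butane in n14 = 3216.7 kg/s.
butadiene in n7: m_A = 1958×0.862 + (1−0.084)·(1−0.776)·m_A, so m_A = 1687.8/0.7948 = 2123.5 kg/s.
n14 = (1−0.776)×2123.5 + 3216.7 = 3692.4 kg/s.
Recycle n3 = (1−0.084)×3692.4 = 3382.2 kg/s.

3382 kg/s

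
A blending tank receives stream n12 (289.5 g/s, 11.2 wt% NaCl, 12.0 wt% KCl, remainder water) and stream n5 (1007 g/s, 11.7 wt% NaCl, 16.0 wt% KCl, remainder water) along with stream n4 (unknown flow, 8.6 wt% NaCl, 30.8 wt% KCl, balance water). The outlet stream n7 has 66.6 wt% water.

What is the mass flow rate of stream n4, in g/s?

Let n4 be the unknown flow. Total out = 1296.5 + n4.
water balance: 950.4 + 0.606·n4 = 0.666·(1296.5 + n4)
(0.606 − 0.666)·n4 = 0.666×1296.5 − 950.4 = -86.928
n4 = -86.928 / -0.060 = 1448.8 g/s

1449 g/s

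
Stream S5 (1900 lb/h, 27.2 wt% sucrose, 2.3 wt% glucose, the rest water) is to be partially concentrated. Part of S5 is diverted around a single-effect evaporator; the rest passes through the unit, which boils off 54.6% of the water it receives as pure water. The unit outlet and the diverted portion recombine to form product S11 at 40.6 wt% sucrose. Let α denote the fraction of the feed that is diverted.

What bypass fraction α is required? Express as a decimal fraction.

All 1900×0.272 = 516.8 lb/h of sucrose reaches S11, so S11 = 516.8/0.406 = 1272.9 lb/h and vapour = 627.09 lb/h.
The evaporator receives (1−α)·1900 of feed at 0.705 water and removes 0.546 of that water:
0.546×0.705×(1−α)×1900 = 627.09
(1−α) = 627.09/731.37 = 0.8574;  α = 0.1426.

0.143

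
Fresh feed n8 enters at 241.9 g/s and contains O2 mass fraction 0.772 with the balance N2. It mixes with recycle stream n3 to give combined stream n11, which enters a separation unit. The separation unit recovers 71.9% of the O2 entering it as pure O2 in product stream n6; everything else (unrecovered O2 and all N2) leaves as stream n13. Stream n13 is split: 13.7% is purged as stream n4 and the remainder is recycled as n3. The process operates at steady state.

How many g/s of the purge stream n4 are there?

N2 enters only via n8 and leaves only via the purge: 241.9×0.228 = 0.137×(N2 in n13), and the separation unit passes all N2, so N2 in n11 = N2 in n13 = 402.58 g/s.
O2 in n11: m_A = 241.9×0.772 + (1−0.137)·(1−0.719)·m_A, so m_A = 186.75/0.7575 = 246.53 g/s.
n13 = (1−0.719)×246.53 + 402.58 = 471.85 g/s.
Purge n4 = 0.137×471.85 = 64.644 g/s.

64.64 g/s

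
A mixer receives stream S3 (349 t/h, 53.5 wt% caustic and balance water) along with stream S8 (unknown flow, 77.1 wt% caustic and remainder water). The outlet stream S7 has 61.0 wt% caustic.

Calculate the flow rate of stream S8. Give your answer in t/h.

Let S8 be the unknown flow. Total out = 349 + S8.
caustic balance: 186.72 + 0.771·S8 = 0.610·(349 + S8)
(0.771 − 0.610)·S8 = 0.610×349 − 186.72 = 26.175
S8 = 26.175 / 0.161 = 162.58 t/h

162.6 t/h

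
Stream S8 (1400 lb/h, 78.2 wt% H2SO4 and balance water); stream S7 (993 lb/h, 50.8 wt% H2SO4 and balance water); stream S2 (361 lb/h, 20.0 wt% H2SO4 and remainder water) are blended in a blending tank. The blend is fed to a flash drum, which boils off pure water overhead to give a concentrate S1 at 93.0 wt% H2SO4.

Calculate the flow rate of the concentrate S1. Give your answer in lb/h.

1797 lb/h

H2SO4 entering = 1400×0.782 + 993×0.508 + 361×0.200 = 1671.4 lb/h.
All H2SO4 reports to S1, so S1 = 1671.4/0.930 = 1797.3 lb/h.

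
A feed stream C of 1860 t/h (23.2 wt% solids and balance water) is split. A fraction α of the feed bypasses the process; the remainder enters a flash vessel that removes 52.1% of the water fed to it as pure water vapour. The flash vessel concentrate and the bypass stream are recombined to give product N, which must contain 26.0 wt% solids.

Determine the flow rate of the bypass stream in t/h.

All 1860×0.232 = 431.52 t/h of solids reaches N, so N = 431.52/0.260 = 1659.7 t/h and vapour = 200.31 t/h.
The evaporator receives (1−α)·1860 of feed at 0.768 water and removes 0.521 of that water:
0.521×0.768×(1−α)×1860 = 200.31
(1−α) = 200.31/744.24 = 0.2691;  α = 0.7309.
Bypass flow = 0.7309×1860 = 1359.4 t/h.

1359 t/h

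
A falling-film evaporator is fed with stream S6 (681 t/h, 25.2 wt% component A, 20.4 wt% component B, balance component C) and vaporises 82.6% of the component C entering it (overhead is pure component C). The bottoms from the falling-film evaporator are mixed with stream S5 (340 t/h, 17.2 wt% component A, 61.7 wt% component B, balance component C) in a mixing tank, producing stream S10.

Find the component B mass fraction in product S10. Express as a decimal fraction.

0.488

Vapour removed = 0.826×0.544×681 = 306 t/h; concentrate = 375 t/h.
component B reaching the mixer = 138.92 (from concentrate) + 340×0.617 = 348.7 t/h.
Product flow = 375 + 340 = 715 t/h; component B fraction = 0.488.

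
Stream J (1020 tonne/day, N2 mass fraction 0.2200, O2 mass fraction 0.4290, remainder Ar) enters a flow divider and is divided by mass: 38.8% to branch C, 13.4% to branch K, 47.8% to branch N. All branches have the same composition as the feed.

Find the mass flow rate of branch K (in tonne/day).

Branch K flow = 0.134×1020 = 136.68 tonne/day.

136.7 tonne/day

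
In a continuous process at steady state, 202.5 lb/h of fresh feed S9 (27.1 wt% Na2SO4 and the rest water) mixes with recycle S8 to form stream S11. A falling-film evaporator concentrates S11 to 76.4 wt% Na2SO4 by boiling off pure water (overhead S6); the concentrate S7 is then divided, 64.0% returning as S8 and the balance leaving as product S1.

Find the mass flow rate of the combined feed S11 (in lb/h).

330.2 lb/h

Overall Na2SO4 balance (none leaves overhead): Na2SO4 in fresh feed = Na2SO4 in product, i.e. 202.5×0.271 = (1−0.640)·S7·0.764.
S7 = 54.878/(0.764×0.360) = 199.53 lb/h.
Recycle S8 = 0.640×199.53 = 127.7 lb/h.
Combined feed S11 = 202.5 + 127.7 = 330.2 lb/h.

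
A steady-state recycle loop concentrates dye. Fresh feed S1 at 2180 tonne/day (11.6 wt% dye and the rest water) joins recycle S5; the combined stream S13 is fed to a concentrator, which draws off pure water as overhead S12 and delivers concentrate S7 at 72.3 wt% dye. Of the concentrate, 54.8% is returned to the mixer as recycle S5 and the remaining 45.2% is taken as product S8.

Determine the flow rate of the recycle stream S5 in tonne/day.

424.1 tonne/day

Overall dye balance (none leaves overhead): dye in fresh feed = dye in product, i.e. 2180×0.116 = (1−0.548)·S7·0.723.
S7 = 252.88/(0.723×0.452) = 773.82 tonne/day.
Recycle S5 = 0.548×773.82 = 424.05 tonne/day.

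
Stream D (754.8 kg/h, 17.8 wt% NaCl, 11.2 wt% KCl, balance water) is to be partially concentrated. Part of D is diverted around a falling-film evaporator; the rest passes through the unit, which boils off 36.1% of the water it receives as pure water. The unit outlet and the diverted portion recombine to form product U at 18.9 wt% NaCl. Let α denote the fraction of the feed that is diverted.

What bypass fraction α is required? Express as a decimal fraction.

0.773

All 754.8×0.178 = 134.35 kg/h of NaCl reaches U, so U = 134.35/0.189 = 710.87 kg/h and vapour = 43.93 kg/h.
The evaporator receives (1−α)·754.8 of feed at 0.710 water and removes 0.361 of that water:
0.361×0.710×(1−α)×754.8 = 43.93
(1−α) = 43.93/193.46 = 0.2271;  α = 0.7729.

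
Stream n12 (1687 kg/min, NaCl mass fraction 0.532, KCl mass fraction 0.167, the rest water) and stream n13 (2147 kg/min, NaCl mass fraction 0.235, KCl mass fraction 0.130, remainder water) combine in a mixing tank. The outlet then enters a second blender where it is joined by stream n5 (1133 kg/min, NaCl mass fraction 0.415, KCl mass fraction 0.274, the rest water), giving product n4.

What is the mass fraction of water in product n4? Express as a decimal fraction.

0.448

Overall, product flow = 4967 kg/min.
water in = 1687×0.301 + 2147×0.635 + 1133×0.311 = 2223.5 kg/min.
water fraction in n4 = 0.448.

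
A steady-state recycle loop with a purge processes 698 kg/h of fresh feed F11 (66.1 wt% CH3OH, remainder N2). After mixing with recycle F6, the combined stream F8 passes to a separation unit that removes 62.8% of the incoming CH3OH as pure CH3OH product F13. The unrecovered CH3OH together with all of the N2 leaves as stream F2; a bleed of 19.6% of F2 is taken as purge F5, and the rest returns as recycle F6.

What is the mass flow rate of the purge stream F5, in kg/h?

284.6 kg/h

N2 enters only via F11 and leaves only via the purge: 698×0.339 = 0.196×(N2 in F2), and the separation unit passes all N2, so N2 in F8 = N2 in F2 = 1207.3 kg/h.
CH3OH in F8: m_A = 698×0.661 + (1−0.196)·(1−0.628)·m_A, so m_A = 461.38/0.7009 = 658.25 kg/h.
F2 = (1−0.628)×658.25 + 1207.3 = 1452.1 kg/h.
Purge F5 = 0.196×1452.1 = 284.62 kg/h.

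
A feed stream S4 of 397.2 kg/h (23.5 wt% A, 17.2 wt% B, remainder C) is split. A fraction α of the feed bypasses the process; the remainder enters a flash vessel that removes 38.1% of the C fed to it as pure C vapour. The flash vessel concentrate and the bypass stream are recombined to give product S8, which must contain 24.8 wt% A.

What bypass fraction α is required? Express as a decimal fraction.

0.768

All 397.2×0.235 = 93.342 kg/h of A reaches S8, so S8 = 93.342/0.248 = 376.38 kg/h and vapour = 20.821 kg/h.
The evaporator receives (1−α)·397.2 of feed at 0.593 C and removes 0.381 of that C:
0.381×0.593×(1−α)×397.2 = 20.821
(1−α) = 20.821/89.741 = 0.2320;  α = 0.7680.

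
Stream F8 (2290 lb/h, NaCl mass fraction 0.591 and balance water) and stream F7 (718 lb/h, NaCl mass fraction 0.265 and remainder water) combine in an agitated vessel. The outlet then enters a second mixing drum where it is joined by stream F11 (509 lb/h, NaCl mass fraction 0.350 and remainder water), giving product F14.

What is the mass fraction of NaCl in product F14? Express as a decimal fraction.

Overall, product flow = 3517 lb/h.
NaCl in = 2290×0.591 + 718×0.265 + 509×0.350 = 1721.8 lb/h.
NaCl fraction in F14 = 0.490.

0.490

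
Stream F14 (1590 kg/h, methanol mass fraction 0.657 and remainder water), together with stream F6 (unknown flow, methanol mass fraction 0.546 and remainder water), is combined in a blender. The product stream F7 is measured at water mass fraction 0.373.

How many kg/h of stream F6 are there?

588.9 kg/h

Let F6 be the unknown flow. Total out = 1590 + F6.
water balance: 545.37 + 0.454·F6 = 0.373·(1590 + F6)
(0.454 − 0.373)·F6 = 0.373×1590 − 545.37 = 47.7
F6 = 47.7 / 0.081 = 588.89 kg/h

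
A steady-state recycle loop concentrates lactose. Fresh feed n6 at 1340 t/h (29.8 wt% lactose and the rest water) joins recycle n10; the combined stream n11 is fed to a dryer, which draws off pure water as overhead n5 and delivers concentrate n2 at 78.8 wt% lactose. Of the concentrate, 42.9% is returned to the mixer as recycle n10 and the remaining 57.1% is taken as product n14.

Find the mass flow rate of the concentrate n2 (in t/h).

Overall lactose balance (none leaves overhead): lactose in fresh feed = lactose in product, i.e. 1340×0.298 = (1−0.429)·n2·0.788.
n2 = 399.32/(0.788×0.571) = 887.48 t/h.

887.5 t/h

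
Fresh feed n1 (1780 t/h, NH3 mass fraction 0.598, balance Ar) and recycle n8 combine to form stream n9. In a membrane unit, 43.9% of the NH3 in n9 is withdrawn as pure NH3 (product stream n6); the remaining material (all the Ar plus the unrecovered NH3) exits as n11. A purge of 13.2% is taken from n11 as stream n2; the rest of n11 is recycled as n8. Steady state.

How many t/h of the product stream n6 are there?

NH3 in n9: m_A = 1780×0.598 + (1−0.132)·(1−0.439)·m_A, so m_A = 1064.4/0.5131 = 2074.7 t/h.
Product n6 = 0.439×2074.7 = 910.8 t/h.

910.8 t/h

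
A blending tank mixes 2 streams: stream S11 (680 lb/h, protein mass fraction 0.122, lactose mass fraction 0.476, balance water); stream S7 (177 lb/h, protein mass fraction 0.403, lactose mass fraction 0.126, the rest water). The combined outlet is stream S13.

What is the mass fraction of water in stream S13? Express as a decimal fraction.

Total flow out = 680 + 177 = 857 lb/h.
water in = 680×0.402 + 177×0.471 = 356.73 lb/h.
water mass fraction in S13 = 356.73/857 = 0.416.

0.416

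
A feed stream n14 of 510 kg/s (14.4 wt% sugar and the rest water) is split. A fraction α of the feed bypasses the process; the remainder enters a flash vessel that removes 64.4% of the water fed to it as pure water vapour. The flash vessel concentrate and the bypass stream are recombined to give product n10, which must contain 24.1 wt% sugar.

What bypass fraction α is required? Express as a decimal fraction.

All 510×0.144 = 73.44 kg/s of sugar reaches n10, so n10 = 73.44/0.241 = 304.73 kg/s and vapour = 205.27 kg/s.
The evaporator receives (1−α)·510 of feed at 0.856 water and removes 0.644 of that water:
0.644×0.856×(1−α)×510 = 205.27
(1−α) = 205.27/281.14 = 0.7301;  α = 0.2699.

0.270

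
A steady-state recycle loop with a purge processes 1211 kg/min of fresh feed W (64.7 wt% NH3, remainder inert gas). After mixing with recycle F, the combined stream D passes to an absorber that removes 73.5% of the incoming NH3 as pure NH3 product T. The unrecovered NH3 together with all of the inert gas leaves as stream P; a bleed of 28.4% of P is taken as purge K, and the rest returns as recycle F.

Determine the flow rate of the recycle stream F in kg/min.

1261 kg/min

inert gas enters only via W and leaves only via the purge: 1211×0.353 = 0.284×(inert gas in P), and the absorber passes all inert gas, so inert gas in D = inert gas in P = 1505.2 kg/min.
NH3 in D: m_A = 1211×0.647 + (1−0.284)·(1−0.735)·m_A, so m_A = 783.52/0.8103 = 966.99 kg/min.
P = (1−0.735)×966.99 + 1505.2 = 1761.5 kg/min.
Recycle F = (1−0.284)×1761.5 = 1261.2 kg/min.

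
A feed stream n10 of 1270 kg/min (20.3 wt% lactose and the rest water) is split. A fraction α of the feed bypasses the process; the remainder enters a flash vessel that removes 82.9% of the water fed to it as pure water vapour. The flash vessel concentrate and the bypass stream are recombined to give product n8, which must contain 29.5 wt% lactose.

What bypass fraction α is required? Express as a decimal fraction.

0.528

All 1270×0.203 = 257.81 kg/min of lactose reaches n8, so n8 = 257.81/0.295 = 873.93 kg/min and vapour = 396.07 kg/min.
The evaporator receives (1−α)·1270 of feed at 0.797 water and removes 0.829 of that water:
0.829×0.797×(1−α)×1270 = 396.07
(1−α) = 396.07/839.11 = 0.4720;  α = 0.5280.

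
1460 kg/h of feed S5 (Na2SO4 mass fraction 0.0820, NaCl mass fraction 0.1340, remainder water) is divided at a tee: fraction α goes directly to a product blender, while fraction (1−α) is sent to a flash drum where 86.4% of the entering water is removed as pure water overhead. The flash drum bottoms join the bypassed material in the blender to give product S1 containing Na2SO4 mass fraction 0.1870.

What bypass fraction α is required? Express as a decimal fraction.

0.171

All 1460×0.082 = 119.72 kg/h of Na2SO4 reaches S1, so S1 = 119.72/0.187 = 640.21 kg/h and vapour = 819.79 kg/h.
The evaporator receives (1−α)·1460 of feed at 0.784 water and removes 0.864 of that water:
0.864×0.784×(1−α)×1460 = 819.79
(1−α) = 819.79/988.97 = 0.8289;  α = 0.1711.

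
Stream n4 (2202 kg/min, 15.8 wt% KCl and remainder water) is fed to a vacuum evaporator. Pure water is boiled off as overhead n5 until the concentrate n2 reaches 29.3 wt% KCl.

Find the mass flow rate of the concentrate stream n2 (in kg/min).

1187 kg/min

KCl is conserved: 2202×0.158 = 347.92 kg/min all reports to the concentrate.
Concentrate = 347.92/(target fraction) = 1187.4 kg/min.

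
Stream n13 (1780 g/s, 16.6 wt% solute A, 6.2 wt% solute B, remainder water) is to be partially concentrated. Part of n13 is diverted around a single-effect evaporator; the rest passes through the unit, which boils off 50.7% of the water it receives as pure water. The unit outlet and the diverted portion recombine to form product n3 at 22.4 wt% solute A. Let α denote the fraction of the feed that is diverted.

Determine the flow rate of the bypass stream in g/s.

All 1780×0.166 = 295.48 g/s of solute A reaches n3, so n3 = 295.48/0.224 = 1319.1 g/s and vapour = 460.89 g/s.
The evaporator receives (1−α)·1780 of feed at 0.772 water and removes 0.507 of that water:
0.507×0.772×(1−α)×1780 = 460.89
(1−α) = 460.89/696.7 = 0.6615;  α = 0.3385.
Bypass flow = 0.3385×1780 = 602.46 g/s.

602.5 g/s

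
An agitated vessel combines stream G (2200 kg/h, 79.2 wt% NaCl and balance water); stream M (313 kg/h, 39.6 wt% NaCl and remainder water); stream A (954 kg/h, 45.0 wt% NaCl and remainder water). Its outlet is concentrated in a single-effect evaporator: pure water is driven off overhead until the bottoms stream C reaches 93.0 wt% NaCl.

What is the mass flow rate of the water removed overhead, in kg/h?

998.6 kg/h

NaCl entering = 2200×0.792 + 313×0.396 + 954×0.450 = 2295.6 kg/h.
All NaCl reports to C, so C = 2295.6/0.930 = 2468.4 kg/h.
Total feed = 3467 kg/h; overhead = 3467 − 2468.4 = 998.56 kg/h.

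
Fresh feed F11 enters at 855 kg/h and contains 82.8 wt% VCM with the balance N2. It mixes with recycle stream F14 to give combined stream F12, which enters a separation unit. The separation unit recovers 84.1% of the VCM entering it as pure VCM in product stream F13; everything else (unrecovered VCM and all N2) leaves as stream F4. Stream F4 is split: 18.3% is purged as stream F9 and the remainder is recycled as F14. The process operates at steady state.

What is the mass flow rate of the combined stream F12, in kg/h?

1617 kg/h

N2 enters only via F11 and leaves only via the purge: 855×0.172 = 0.183×(N2 in F4), and the separation unit passes all N2, so N2 in F12 = N2 in F4 = 803.61 kg/h.
VCM in F12: m_A = 855×0.828 + (1−0.183)·(1−0.841)·m_A, so m_A = 707.94/0.8701 = 813.63 kg/h.
F12 = 813.63 + 803.61 = 1617.2 kg/h.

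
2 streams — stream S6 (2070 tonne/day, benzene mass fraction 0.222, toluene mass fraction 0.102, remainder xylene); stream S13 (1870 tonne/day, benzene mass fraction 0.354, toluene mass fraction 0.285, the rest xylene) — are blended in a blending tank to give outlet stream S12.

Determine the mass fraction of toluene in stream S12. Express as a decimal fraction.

Total flow out = 2070 + 1870 = 3940 tonne/day.
toluene in = 2070×0.102 + 1870×0.285 = 744.09 tonne/day.
toluene mass fraction in S12 = 744.09/3940 = 0.189.

0.189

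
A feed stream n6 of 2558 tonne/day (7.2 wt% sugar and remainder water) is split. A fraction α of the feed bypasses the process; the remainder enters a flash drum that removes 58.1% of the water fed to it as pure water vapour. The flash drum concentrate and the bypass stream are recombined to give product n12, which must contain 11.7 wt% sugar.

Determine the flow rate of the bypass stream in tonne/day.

733.3 tonne/day

All 2558×0.072 = 184.18 tonne/day of sugar reaches n12, so n12 = 184.18/0.117 = 1574.2 tonne/day and vapour = 983.85 tonne/day.
The evaporator receives (1−α)·2558 of feed at 0.928 water and removes 0.581 of that water:
0.581×0.928×(1−α)×2558 = 983.85
(1−α) = 983.85/1379.2 = 0.7133;  α = 0.2867.
Bypass flow = 0.2867×2558 = 733.25 tonne/day.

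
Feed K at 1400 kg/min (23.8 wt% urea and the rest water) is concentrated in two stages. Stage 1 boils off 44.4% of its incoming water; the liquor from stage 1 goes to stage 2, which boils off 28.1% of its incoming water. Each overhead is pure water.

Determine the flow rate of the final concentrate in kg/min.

water in feed = 1400×0.762 = 1066.8 kg/min.
After stage 1: water left = (1−0.444)×1066.8 = 593.14; stream total = 926.34 kg/min.
After stage 2: water left = (1−0.281)×593.14 = 426.47; final concentrate = 759.67 kg/min.

759.7 kg/min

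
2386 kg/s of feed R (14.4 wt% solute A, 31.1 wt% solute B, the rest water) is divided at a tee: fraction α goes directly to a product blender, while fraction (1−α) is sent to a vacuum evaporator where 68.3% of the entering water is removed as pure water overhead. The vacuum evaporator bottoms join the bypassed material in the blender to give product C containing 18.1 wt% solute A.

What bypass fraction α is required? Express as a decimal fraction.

0.451

All 2386×0.144 = 343.58 kg/s of solute A reaches C, so C = 343.58/0.181 = 1898.3 kg/s and vapour = 487.75 kg/s.
The evaporator receives (1−α)·2386 of feed at 0.545 water and removes 0.683 of that water:
0.683×0.545×(1−α)×2386 = 487.75
(1−α) = 487.75/888.15 = 0.5492;  α = 0.4508.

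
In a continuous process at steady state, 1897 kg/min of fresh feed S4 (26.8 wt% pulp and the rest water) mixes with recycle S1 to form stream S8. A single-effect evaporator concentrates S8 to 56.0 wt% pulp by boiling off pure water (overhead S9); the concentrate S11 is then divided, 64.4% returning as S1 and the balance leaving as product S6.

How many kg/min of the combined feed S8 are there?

3539 kg/min

Overall pulp balance (none leaves overhead): pulp in fresh feed = pulp in product, i.e. 1897×0.268 = (1−0.644)·S11·0.560.
S11 = 508.4/(0.560×0.356) = 2550.1 kg/min.
Recycle S1 = 0.644×2550.1 = 1642.3 kg/min.
Combined feed S8 = 1897 + 1642.3 = 3539.3 kg/min.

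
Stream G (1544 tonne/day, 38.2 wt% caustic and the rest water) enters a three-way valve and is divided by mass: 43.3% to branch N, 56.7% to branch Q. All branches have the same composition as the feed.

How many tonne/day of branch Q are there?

Branch Q flow = 0.567×1544 = 875.45 tonne/day.

875.4 tonne/day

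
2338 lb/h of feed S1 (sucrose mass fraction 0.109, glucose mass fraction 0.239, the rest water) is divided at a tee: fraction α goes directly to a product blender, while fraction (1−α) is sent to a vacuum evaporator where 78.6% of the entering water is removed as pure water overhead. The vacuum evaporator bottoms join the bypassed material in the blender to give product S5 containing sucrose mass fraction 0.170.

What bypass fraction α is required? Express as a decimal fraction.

All 2338×0.109 = 254.84 lb/h of sucrose reaches S5, so S5 = 254.84/0.170 = 1499.1 lb/h and vapour = 838.93 lb/h.
The evaporator receives (1−α)·2338 of feed at 0.652 water and removes 0.786 of that water:
0.786×0.652×(1−α)×2338 = 838.93
(1−α) = 838.93/1198.2 = 0.7002;  α = 0.2998.

0.300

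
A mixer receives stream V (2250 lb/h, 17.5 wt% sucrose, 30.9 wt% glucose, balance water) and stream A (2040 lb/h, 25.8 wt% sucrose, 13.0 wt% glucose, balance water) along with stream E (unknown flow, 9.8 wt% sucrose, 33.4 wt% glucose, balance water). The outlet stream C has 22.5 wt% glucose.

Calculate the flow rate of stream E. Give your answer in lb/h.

Let E be the unknown flow. Total out = 4290 + E.
glucose balance: 960.45 + 0.334·E = 0.225·(4290 + E)
(0.334 − 0.225)·E = 0.225×4290 − 960.45 = 4.8
E = 4.8 / 0.109 = 44.037 lb/h

44.04 lb/h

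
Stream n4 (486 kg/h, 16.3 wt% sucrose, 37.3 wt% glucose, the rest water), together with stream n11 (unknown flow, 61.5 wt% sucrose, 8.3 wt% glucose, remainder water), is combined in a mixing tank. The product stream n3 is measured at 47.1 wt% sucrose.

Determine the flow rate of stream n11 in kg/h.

Let n11 be the unknown flow. Total out = 486 + n11.
sucrose balance: 79.218 + 0.615·n11 = 0.471·(486 + n11)
(0.615 − 0.471)·n11 = 0.471×486 − 79.218 = 149.69
n11 = 149.69 / 0.144 = 1039.5 kg/h

1039 kg/h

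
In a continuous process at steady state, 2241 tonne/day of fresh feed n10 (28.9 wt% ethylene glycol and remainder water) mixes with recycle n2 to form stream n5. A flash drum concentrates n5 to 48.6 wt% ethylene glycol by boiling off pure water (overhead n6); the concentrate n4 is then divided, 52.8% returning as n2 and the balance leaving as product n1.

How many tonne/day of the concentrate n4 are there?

2823 tonne/day

Overall ethylene glycol balance (none leaves overhead): ethylene glycol in fresh feed = ethylene glycol in product, i.e. 2241×0.289 = (1−0.528)·n4·0.486.
n4 = 647.65/(0.486×0.472) = 2823.3 tonne/day.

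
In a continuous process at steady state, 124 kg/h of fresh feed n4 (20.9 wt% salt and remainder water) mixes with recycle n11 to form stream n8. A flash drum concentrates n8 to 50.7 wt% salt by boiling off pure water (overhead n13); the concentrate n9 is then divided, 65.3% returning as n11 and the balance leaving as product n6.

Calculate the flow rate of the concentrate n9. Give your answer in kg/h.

147.3 kg/h

Overall salt balance (none leaves overhead): salt in fresh feed = salt in product, i.e. 124×0.209 = (1−0.653)·n9·0.507.
n9 = 25.916/(0.507×0.347) = 147.31 kg/h.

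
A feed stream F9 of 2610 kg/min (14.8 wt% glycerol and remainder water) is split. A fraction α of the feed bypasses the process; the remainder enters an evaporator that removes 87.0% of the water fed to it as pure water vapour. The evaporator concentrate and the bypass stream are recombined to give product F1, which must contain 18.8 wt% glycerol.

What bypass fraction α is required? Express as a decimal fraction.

All 2610×0.148 = 386.28 kg/min of glycerol reaches F1, so F1 = 386.28/0.188 = 2054.7 kg/min and vapour = 555.32 kg/min.
The evaporator receives (1−α)·2610 of feed at 0.852 water and removes 0.870 of that water:
0.870×0.852×(1−α)×2610 = 555.32
(1−α) = 555.32/1934.6 = 0.2870;  α = 0.7130.

0.713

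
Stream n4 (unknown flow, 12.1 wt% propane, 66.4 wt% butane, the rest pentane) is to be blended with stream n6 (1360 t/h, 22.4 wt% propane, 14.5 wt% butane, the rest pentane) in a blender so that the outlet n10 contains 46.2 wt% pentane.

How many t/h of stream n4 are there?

930.5 t/h

Let n4 be the unknown flow. Total out = 1360 + n4.
pentane balance: 858.16 + 0.215·n4 = 0.462·(1360 + n4)
(0.215 − 0.462)·n4 = 0.462×1360 − 858.16 = -229.84
n4 = -229.84 / -0.247 = 930.53 t/h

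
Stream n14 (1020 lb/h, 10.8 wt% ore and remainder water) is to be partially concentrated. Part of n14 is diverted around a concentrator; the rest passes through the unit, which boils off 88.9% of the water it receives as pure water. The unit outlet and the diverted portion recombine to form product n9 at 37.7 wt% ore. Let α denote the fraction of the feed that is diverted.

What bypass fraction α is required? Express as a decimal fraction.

All 1020×0.108 = 110.16 lb/h of ore reaches n9, so n9 = 110.16/0.377 = 292.2 lb/h and vapour = 727.8 lb/h.
The evaporator receives (1−α)·1020 of feed at 0.892 water and removes 0.889 of that water:
0.889×0.892×(1−α)×1020 = 727.8
(1−α) = 727.8/808.85 = 0.8998;  α = 0.1002.

0.100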